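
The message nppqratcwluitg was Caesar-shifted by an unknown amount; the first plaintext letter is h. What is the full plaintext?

hjjklunwqfocna

From the crib: n(13)−h(7)=6, so the shift is 6.
Subtract 6 from each ciphertext letter:
n(13): 13−6=7 → h
p(15): 15−6=9 → j
p(15): 15−6=9 → j
q(16): 16−6=10 → k
r(17): 17−6=11 → l
a(0): 0−6=-6≡20 → u
t(19): 19−6=13 → n
c(2): 2−6=-4≡22 → w
w(22): 22−6=16 → q
l(11): 11−6=5 → f
u(20): 20−6=14 → o
i(8): 8−6=2 → c
t(19): 19−6=13 → n
g(6): 6−6=0 → a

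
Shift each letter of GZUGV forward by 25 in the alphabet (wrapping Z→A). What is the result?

FYTFU

G(6): 6+25=31≡5 → F
Z(25): 25+25=50≡24 → Y
U(20): 20+25=45≡19 → T
G(6): 6+25=31≡5 → F
V(21): 21+25=46≡20 → U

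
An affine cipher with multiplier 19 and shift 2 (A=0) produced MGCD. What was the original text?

GSAL

The inverse of 19 mod 26 is 11, since 19·11=209≡1. Apply D(y)=11·(y−2) mod 26:
M(12): 11·(12−2)=110≡6 → G
G(6): 11·(6−2)=44≡18 → S
C(2): 11·(2−2)=0 → A
D(3): 11·(3−2)=11 → L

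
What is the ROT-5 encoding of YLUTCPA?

Y(24): 24+5=29≡3 → D
L(11): 11+5=16 → Q
U(20): 20+5=25 → Z
T(19): 19+5=24 → Y
C(2): 2+5=7 → H
P(15): 15+5=20 → U
A(0): 0+5=5 → F

DQZYHUF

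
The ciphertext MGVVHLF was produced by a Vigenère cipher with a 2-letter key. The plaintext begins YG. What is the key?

Subtract each crib letter from the matching ciphertext letter (mod 26):
M(12)−Y(24)=-12≡14 → O
G(6)−G(6)=0 → A

OA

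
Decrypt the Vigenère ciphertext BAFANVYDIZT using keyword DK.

YQCQKLVTFPQ

Repeat the key across the ciphertext: DKDKDKDKDKD
B(1)−D(3): -2≡24 → Y
A(0)−K(10): -10≡16 → Q
F(5)−D(3): 2 → C
A(0)−K(10): -10≡16 → Q
N(13)−D(3): 10 → K
V(21)−K(10): 11 → L
Y(24)−D(3): 21 → V
D(3)−K(10): -7≡19 → T
I(8)−D(3): 5 → F
Z(25)−K(10): 15 → P
T(19)−D(3): 16 → Q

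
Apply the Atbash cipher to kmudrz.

k(10) → p(15)
m(12) → n(13)
u(20) → f(5)
d(3) → w(22)
r(17) → i(8)
z(25) → a(0)

pnfwia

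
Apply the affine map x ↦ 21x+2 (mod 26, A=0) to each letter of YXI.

MRO

Y(24): 21·24+2=506≡12 → M
X(23): 21·23+2=485≡17 → R
I(8): 21·8+2=170≡14 → O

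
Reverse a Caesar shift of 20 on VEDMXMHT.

V(21): 21−20=1 → B
E(4): 4−20=-16≡10 → K
D(3): 3−20=-17≡9 → J
M(12): 12−20=-8≡18 → S
X(23): 23−20=3 → D
M(12): 12−20=-8≡18 → S
H(7): 7−20=-13≡13 → N
T(19): 19−20=-1≡25 → Z

BKJSDSNZ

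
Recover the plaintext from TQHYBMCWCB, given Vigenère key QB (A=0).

DPRXLLMVMA

Repeat the key across the ciphertext: QBQBQBQBQB
T(19)−Q(16): 3 → D
Q(16)−B(1): 15 → P
H(7)−Q(16): -9≡17 → R
Y(24)−B(1): 23 → X
B(1)−Q(16): -15≡11 → L
M(12)−B(1): 11 → L
C(2)−Q(16): -14≡12 → M
W(22)−B(1): 21 → V
C(2)−Q(16): -14≡12 → M
B(1)−B(1): 0 → A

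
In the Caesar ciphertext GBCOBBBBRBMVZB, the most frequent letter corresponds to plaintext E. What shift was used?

23

The most frequent ciphertext letter is B (appears 7 times).
B is position 1; E is position 4.
Shift = -3≡23.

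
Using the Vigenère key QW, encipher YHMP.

ODCL

Repeat the key across the message: QWQW
Y(24)+Q(16): 40≡14 → O
H(7)+W(22): 29≡3 → D
M(12)+Q(16): 28≡2 → C
P(15)+W(22): 37≡11 → L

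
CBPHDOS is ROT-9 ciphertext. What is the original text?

TSGYUFJ

C(2): 2−9=-7≡19 → T
B(1): 1−9=-8≡18 → S
P(15): 15−9=6 → G
H(7): 7−9=-2≡24 → Y
D(3): 3−9=-6≡20 → U
O(14): 14−9=5 → F
S(18): 18−9=9 → J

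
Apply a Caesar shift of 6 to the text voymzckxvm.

v(21): 21+6=27≡1 → b
o(14): 14+6=20 → u
y(24): 24+6=30≡4 → e
m(12): 12+6=18 → s
z(25): 25+6=31≡5 → f
c(2): 2+6=8 → i
k(10): 10+6=16 → q
x(23): 23+6=29≡3 → d
v(21): 21+6=27≡1 → b
m(12): 12+6=18 → s

buesfiqdbs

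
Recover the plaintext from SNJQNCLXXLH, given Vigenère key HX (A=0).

LQCTGFEAQOA

Repeat the key across the ciphertext: HXHXHXHXHXH
S(18)−H(7): 11 → L
N(13)−X(23): -10≡16 → Q
J(9)−H(7): 2 → C
Q(16)−X(23): -7≡19 → T
N(13)−H(7): 6 → G
C(2)−X(23): -21≡5 → F
L(11)−H(7): 4 → E
X(23)−X(23): 0 → A
X(23)−H(7): 16 → Q
L(11)−X(23): -12≡14 → O
H(7)−H(7): 0 → A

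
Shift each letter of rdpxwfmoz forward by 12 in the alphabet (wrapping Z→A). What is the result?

dpbjiryal

r(17): 17+12=29≡3 → d
d(3): 3+12=15 → p
p(15): 15+12=27≡1 → b
x(23): 23+12=35≡9 → j
w(22): 22+12=34≡8 → i
f(5): 5+12=17 → r
m(12): 12+12=24 → y
o(14): 14+12=26≡0 → a
z(25): 25+12=37≡11 → l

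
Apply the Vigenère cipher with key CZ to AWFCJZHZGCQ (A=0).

CVHBLYJYIBS

Repeat the key across the message: CZCZCZCZCZC
A(0)+C(2): 2 → C
W(22)+Z(25): 47≡21 → V
F(5)+C(2): 7 → H
C(2)+Z(25): 27≡1 → B
J(9)+C(2): 11 → L
Z(25)+Z(25): 50≡24 → Y
H(7)+C(2): 9 → J
Z(25)+Z(25): 50≡24 → Y
G(6)+C(2): 8 → I
C(2)+Z(25): 27≡1 → B
Q(16)+C(2): 18 → S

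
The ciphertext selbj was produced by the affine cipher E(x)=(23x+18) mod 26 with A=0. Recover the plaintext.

The inverse of 23 mod 26 is 17, since 23·17=391≡1. Apply D(y)=17·(y−18) mod 26:
s(18): 17·(18−18)=0 → a
e(4): 17·(4−18)=-238≡22 → w
l(11): 17·(11−18)=-119≡11 → l
b(1): 17·(1−18)=-289≡23 → x
j(9): 17·(9−18)=-153≡3 → d

awlxd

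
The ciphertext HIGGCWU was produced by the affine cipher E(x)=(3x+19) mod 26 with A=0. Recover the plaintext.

The inverse of 3 mod 26 is 9, since 3·9=27≡1. Apply D(y)=9·(y−19) mod 26:
H(7): 9·(7−19)=-108≡22 → W
I(8): 9·(8−19)=-99≡5 → F
G(6): 9·(6−19)=-117≡13 → N
G(6): 9·(6−19)=-117≡13 → N
C(2): 9·(2−19)=-153≡3 → D
W(22): 9·(22−19)=27≡1 → B
U(20): 9·(20−19)=9 → J

WFNNDBJ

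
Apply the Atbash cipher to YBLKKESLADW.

BYOPPVHOZWD

Y(24) → B(1)
B(1) → Y(24)
L(11) → O(14)
K(10) → P(15)
K(10) → P(15)
E(4) → V(21)
S(18) → H(7)
L(11) → O(14)
A(0) → Z(25)
D(3) → W(22)
W(22) → D(3)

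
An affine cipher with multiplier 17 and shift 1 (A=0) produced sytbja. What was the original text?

bjyacd

The inverse of 17 mod 26 is 23, since 17·23=391≡1. Apply D(y)=23·(y−1) mod 26:
s(18): 23·(18−1)=391≡1 → b
y(24): 23·(24−1)=529≡9 → j
t(19): 23·(19−1)=414≡24 → y
b(1): 23·(1−1)=0 → a
j(9): 23·(9−1)=184≡2 → c
a(0): 23·(0−1)=-23≡3 → d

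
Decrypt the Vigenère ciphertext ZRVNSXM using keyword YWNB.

Repeat the key across the ciphertext: YWNBYWN
Z(25)−Y(24): 1 → B
R(17)−W(22): -5≡21 → V
V(21)−N(13): 8 → I
N(13)−B(1): 12 → M
S(18)−Y(24): -6≡20 → U
X(23)−W(22): 1 → B
M(12)−N(13): -1≡25 → Z

BVIMUBZ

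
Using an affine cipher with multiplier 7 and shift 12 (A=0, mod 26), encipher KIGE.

K(10): 7·10+12=82≡4 → E
I(8): 7·8+12=68≡16 → Q
G(6): 7·6+12=54≡2 → C
E(4): 7·4+12=40≡14 → O

EQCO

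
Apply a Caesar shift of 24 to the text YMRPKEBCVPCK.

WKPNICZATNAI

Y(24): 24+24=48≡22 → W
M(12): 12+24=36≡10 → K
R(17): 17+24=41≡15 → P
P(15): 15+24=39≡13 → N
K(10): 10+24=34≡8 → I
E(4): 4+24=28≡2 → C
B(1): 1+24=25 → Z
C(2): 2+24=26≡0 → A
V(21): 21+24=45≡19 → T
P(15): 15+24=39≡13 → N
C(2): 2+24=26≡0 → A
K(10): 10+24=34≡8 → I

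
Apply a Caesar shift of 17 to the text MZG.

M(12): 12+17=29≡3 → D
Z(25): 25+17=42≡16 → Q
G(6): 6+17=23 → X

DQX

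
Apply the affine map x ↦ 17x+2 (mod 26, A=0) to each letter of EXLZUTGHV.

E(4): 17·4+2=70≡18 → S
X(23): 17·23+2=393≡3 → D
L(11): 17·11+2=189≡7 → H
Z(25): 17·25+2=427≡11 → L
U(20): 17·20+2=342≡4 → E
T(19): 17·19+2=325≡13 → N
G(6): 17·6+2=104≡0 → A
H(7): 17·7+2=121≡17 → R
V(21): 17·21+2=359≡21 → V

SDHLENARV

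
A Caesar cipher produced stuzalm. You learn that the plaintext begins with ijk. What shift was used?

10

From the crib: s(18)−i(8)=10, so the shift is 10.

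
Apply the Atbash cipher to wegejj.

dvtvqq

w(22) → d(3)
e(4) → v(21)
g(6) → t(19)
e(4) → v(21)
j(9) → q(16)
j(9) → q(16)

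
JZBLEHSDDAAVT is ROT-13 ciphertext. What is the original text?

J(9): 9−13=-4≡22 → W
Z(25): 25−13=12 → M
B(1): 1−13=-12≡14 → O
L(11): 11−13=-2≡24 → Y
E(4): 4−13=-9≡17 → R
H(7): 7−13=-6≡20 → U
S(18): 18−13=5 → F
D(3): 3−13=-10≡16 → Q
D(3): 3−13=-10≡16 → Q
A(0): 0−13=-13≡13 → N
A(0): 0−13=-13≡13 → N
V(21): 21−13=8 → I
T(19): 19−13=6 → G

WMOYRUFQQNNIG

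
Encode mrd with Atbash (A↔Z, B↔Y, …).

m(12) → n(13)
r(17) → i(8)
d(3) → w(22)

niw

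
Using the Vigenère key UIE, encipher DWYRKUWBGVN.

Repeat the key across the message: UIEUIEUIEUI
D(3)+U(20): 23 → X
W(22)+I(8): 30≡4 → E
Y(24)+E(4): 28≡2 → C
R(17)+U(20): 37≡11 → L
K(10)+I(8): 18 → S
U(20)+E(4): 24 → Y
W(22)+U(20): 42≡16 → Q
B(1)+I(8): 9 → J
G(6)+E(4): 10 → K
V(21)+U(20): 41≡15 → P
N(13)+I(8): 21 → V

XECLSYQJKPV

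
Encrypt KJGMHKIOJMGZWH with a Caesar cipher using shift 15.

ZYVBWZXDYBVOLW

K(10): 10+15=25 → Z
J(9): 9+15=24 → Y
G(6): 6+15=21 → V
M(12): 12+15=27≡1 → B
H(7): 7+15=22 → W
K(10): 10+15=25 → Z
I(8): 8+15=23 → X
O(14): 14+15=29≡3 → D
J(9): 9+15=24 → Y
M(12): 12+15=27≡1 → B
G(6): 6+15=21 → V
Z(25): 25+15=40≡14 → O
W(22): 22+15=37≡11 → L
H(7): 7+15=22 → W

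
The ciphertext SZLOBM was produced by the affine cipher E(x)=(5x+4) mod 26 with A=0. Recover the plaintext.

The inverse of 5 mod 26 is 21, since 5·21=105≡1. Apply D(y)=21·(y−4) mod 26:
S(18): 21·(18−4)=294≡8 → I
Z(25): 21·(25−4)=441≡25 → Z
L(11): 21·(11−4)=147≡17 → R
O(14): 21·(14−4)=210≡2 → C
B(1): 21·(1−4)=-63≡15 → P
M(12): 21·(12−4)=168≡12 → M

IZRCPM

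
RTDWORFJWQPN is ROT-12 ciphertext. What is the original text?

FHRKCFTXKEDB

R(17): 17−12=5 → F
T(19): 19−12=7 → H
D(3): 3−12=-9≡17 → R
W(22): 22−12=10 → K
O(14): 14−12=2 → C
R(17): 17−12=5 → F
F(5): 5−12=-7≡19 → T
J(9): 9−12=-3≡23 → X
W(22): 22−12=10 → K
Q(16): 16−12=4 → E
P(15): 15−12=3 → D
N(13): 13−12=1 → B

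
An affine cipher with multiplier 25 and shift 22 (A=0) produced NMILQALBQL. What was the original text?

JKOLGWLVGL

The inverse of 25 mod 26 is 25, since 25·25=625≡1. Apply D(y)=25·(y−22) mod 26:
N(13): 25·(13−22)=-225≡9 → J
M(12): 25·(12−22)=-250≡10 → K
I(8): 25·(8−22)=-350≡14 → O
L(11): 25·(11−22)=-275≡11 → L
Q(16): 25·(16−22)=-150≡6 → G
A(0): 25·(0−22)=-550≡22 → W
L(11): 25·(11−22)=-275≡11 → L
B(1): 25·(1−22)=-525≡21 → V
Q(16): 25·(16−22)=-150≡6 → G
L(11): 25·(11−22)=-275≡11 → L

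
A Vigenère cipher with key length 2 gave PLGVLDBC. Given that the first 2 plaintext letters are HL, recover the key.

IA

Subtract each crib letter from the matching ciphertext letter (mod 26):
P(15)−H(7)=8 → I
L(11)−L(11)=0 → A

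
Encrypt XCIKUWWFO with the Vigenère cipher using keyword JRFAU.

GTNKOFNKO

Repeat the key across the message: JRFAUJRFA
X(23)+J(9): 32≡6 → G
C(2)+R(17): 19 → T
I(8)+F(5): 13 → N
K(10)+A(0): 10 → K
U(20)+U(20): 40≡14 → O
W(22)+J(9): 31≡5 → F
W(22)+R(17): 39≡13 → N
F(5)+F(5): 10 → K
O(14)+A(0): 14 → O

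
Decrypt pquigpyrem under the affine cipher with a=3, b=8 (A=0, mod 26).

The inverse of 3 mod 26 is 9, since 3·9=27≡1. Apply D(y)=9·(y−8) mod 26:
p(15): 9·(15−8)=63≡11 → l
q(16): 9·(16−8)=72≡20 → u
u(20): 9·(20−8)=108≡4 → e
i(8): 9·(8−8)=0 → a
g(6): 9·(6−8)=-18≡8 → i
p(15): 9·(15−8)=63≡11 → l
y(24): 9·(24−8)=144≡14 → o
r(17): 9·(17−8)=81≡3 → d
e(4): 9·(4−8)=-36≡16 → q
m(12): 9·(12−8)=36≡10 → k

lueailodqk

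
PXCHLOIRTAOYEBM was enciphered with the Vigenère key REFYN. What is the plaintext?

YTXJYXEMVNXUZDZ

Repeat the key across the ciphertext: REFYNREFYNREFYN
P(15)−R(17): -2≡24 → Y
X(23)−E(4): 19 → T
C(2)−F(5): -3≡23 → X
H(7)−Y(24): -17≡9 → J
L(11)−N(13): -2≡24 → Y
O(14)−R(17): -3≡23 → X
I(8)−E(4): 4 → E
R(17)−F(5): 12 → M
T(19)−Y(24): -5≡21 → V
A(0)−N(13): -13≡13 → N
O(14)−R(17): -3≡23 → X
Y(24)−E(4): 20 → U
E(4)−F(5): -1≡25 → Z
B(1)−Y(24): -23≡3 → D
M(12)−N(13): -1≡25 → Z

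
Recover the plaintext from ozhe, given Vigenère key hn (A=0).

hmar

Repeat the key across the ciphertext: hnhn
o(14)−h(7): 7 → h
z(25)−n(13): 12 → m
h(7)−h(7): 0 → a
e(4)−n(13): -9≡17 → r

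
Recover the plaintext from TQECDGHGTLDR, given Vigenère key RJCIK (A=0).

Repeat the key across the ciphertext: RJCIKRJCIKRJ
T(19)−R(17): 2 → C
Q(16)−J(9): 7 → H
E(4)−C(2): 2 → C
C(2)−I(8): -6≡20 → U
D(3)−K(10): -7≡19 → T
G(6)−R(17): -11≡15 → P
H(7)−J(9): -2≡24 → Y
G(6)−C(2): 4 → E
T(19)−I(8): 11 → L
L(11)−K(10): 1 → B
D(3)−R(17): -14≡12 → M
R(17)−J(9): 8 → I

CHCUTPYELBMI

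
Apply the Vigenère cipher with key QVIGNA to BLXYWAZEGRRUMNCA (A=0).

Repeat the key across the message: QVIGNAQVIGNAQVIG
B(1)+Q(16): 17 → R
L(11)+V(21): 32≡6 → G
X(23)+I(8): 31≡5 → F
Y(24)+G(6): 30≡4 → E
W(22)+N(13): 35≡9 → J
A(0)+A(0): 0 → A
Z(25)+Q(16): 41≡15 → P
E(4)+V(21): 25 → Z
G(6)+I(8): 14 → O
R(17)+G(6): 23 → X
R(17)+N(13): 30≡4 → E
U(20)+A(0): 20 → U
M(12)+Q(16): 28≡2 → C
N(13)+V(21): 34≡8 → I
C(2)+I(8): 10 → K
A(0)+G(6): 6 → G

RGFEJAPZOXEUCIKG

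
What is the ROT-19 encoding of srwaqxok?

lkptjqhd

s(18): 18+19=37≡11 → l
r(17): 17+19=36≡10 → k
w(22): 22+19=41≡15 → p
a(0): 0+19=19 → t
q(16): 16+19=35≡9 → j
x(23): 23+19=42≡16 → q
o(14): 14+19=33≡7 → h
k(10): 10+19=29≡3 → d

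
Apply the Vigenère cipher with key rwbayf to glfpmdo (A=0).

xhgpkif

Repeat the key across the message: rwbayfr
g(6)+r(17): 23 → x
l(11)+w(22): 33≡7 → h
f(5)+b(1): 6 → g
p(15)+a(0): 15 → p
m(12)+y(24): 36≡10 → k
d(3)+f(5): 8 → i
o(14)+r(17): 31≡5 → f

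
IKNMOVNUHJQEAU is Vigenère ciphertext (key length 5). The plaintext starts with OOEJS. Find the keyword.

UWJDW

Subtract each crib letter from the matching ciphertext letter (mod 26):
I(8)−O(14)=-6≡20 → U
K(10)−O(14)=-4≡22 → W
N(13)−E(4)=9 → J
M(12)−J(9)=3 → D
O(14)−S(18)=-4≡22 → W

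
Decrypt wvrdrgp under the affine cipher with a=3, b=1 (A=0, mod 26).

hyosotw

The inverse of 3 mod 26 is 9, since 3·9=27≡1. Apply D(y)=9·(y−1) mod 26:
w(22): 9·(22−1)=189≡7 → h
v(21): 9·(21−1)=180≡24 → y
r(17): 9·(17−1)=144≡14 → o
d(3): 9·(3−1)=18 → s
r(17): 9·(17−1)=144≡14 → o
g(6): 9·(6−1)=45≡19 → t
p(15): 9·(15−1)=126≡22 → w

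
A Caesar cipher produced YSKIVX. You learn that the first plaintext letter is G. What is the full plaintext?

GASQDF

From the crib: Y(24)−G(6)=18, so the shift is 18.
Subtract 18 from each ciphertext letter:
Y(24): 24−18=6 → G
S(18): 18−18=0 → A
K(10): 10−18=-8≡18 → S
I(8): 8−18=-10≡16 → Q
V(21): 21−18=3 → D
X(23): 23−18=5 → F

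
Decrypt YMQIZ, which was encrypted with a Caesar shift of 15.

JXBTK

Y(24): 24−15=9 → J
M(12): 12−15=-3≡23 → X
Q(16): 16−15=1 → B
I(8): 8−15=-7≡19 → T
Z(25): 25−15=10 → K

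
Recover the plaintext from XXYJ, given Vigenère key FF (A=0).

SSTE

Repeat the key across the ciphertext: FFFF
X(23)−F(5): 18 → S
X(23)−F(5): 18 → S
Y(24)−F(5): 19 → T
J(9)−F(5): 4 → E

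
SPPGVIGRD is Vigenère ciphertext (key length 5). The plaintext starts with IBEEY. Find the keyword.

Subtract each crib letter from the matching ciphertext letter (mod 26):
S(18)−I(8)=10 → K
P(15)−B(1)=14 → O
P(15)−E(4)=11 → L
G(6)−E(4)=2 → C
V(21)−Y(24)=-3≡23 → X

KOLCX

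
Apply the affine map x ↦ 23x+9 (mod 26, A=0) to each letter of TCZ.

T(19): 23·19+9=446≡4 → E
C(2): 23·2+9=55≡3 → D
Z(25): 23·25+9=584≡12 → M

EDM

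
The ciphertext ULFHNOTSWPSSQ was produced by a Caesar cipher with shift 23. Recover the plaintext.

U(20): 20−23=-3≡23 → X
L(11): 11−23=-12≡14 → O
F(5): 5−23=-18≡8 → I
H(7): 7−23=-16≡10 → K
N(13): 13−23=-10≡16 → Q
O(14): 14−23=-9≡17 → R
T(19): 19−23=-4≡22 → W
S(18): 18−23=-5≡21 → V
W(22): 22−23=-1≡25 → Z
P(15): 15−23=-8≡18 → S
S(18): 18−23=-5≡21 → V
S(18): 18−23=-5≡21 → V
Q(16): 16−23=-7≡19 → T

XOIKQRWVZSVVT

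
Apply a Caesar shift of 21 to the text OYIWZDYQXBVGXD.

JTDRUYTLSWQBSY

O(14): 14+21=35≡9 → J
Y(24): 24+21=45≡19 → T
I(8): 8+21=29≡3 → D
W(22): 22+21=43≡17 → R
Z(25): 25+21=46≡20 → U
D(3): 3+21=24 → Y
Y(24): 24+21=45≡19 → T
Q(16): 16+21=37≡11 → L
X(23): 23+21=44≡18 → S
B(1): 1+21=22 → W
V(21): 21+21=42≡16 → Q
G(6): 6+21=27≡1 → B
X(23): 23+21=44≡18 → S
D(3): 3+21=24 → Y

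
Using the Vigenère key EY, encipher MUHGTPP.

Repeat the key across the message: EYEYEYE
M(12)+E(4): 16 → Q
U(20)+Y(24): 44≡18 → S
H(7)+E(4): 11 → L
G(6)+Y(24): 30≡4 → E
T(19)+E(4): 23 → X
P(15)+Y(24): 39≡13 → N
P(15)+E(4): 19 → T

QSLEXNT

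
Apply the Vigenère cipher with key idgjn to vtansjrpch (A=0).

Repeat the key across the message: idgjnidgjn
v(21)+i(8): 29≡3 → d
t(19)+d(3): 22 → w
a(0)+g(6): 6 → g
n(13)+j(9): 22 → w
s(18)+n(13): 31≡5 → f
j(9)+i(8): 17 → r
r(17)+d(3): 20 → u
p(15)+g(6): 21 → v
c(2)+j(9): 11 → l
h(7)+n(13): 20 → u

dwgwfruvlu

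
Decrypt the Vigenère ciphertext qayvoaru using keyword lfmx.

Repeat the key across the ciphertext: lfmxlfmx
q(16)−l(11): 5 → f
a(0)−f(5): -5≡21 → v
y(24)−m(12): 12 → m
v(21)−x(23): -2≡24 → y
o(14)−l(11): 3 → d
a(0)−f(5): -5≡21 → v
r(17)−m(12): 5 → f
u(20)−x(23): -3≡23 → x

fvmydvfx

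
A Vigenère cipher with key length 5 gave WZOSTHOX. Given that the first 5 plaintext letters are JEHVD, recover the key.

Subtract each crib letter from the matching ciphertext letter (mod 26):
W(22)−J(9)=13 → N
Z(25)−E(4)=21 → V
O(14)−H(7)=7 → H
S(18)−V(21)=-3≡23 → X
T(19)−D(3)=16 → Q

NVHXQ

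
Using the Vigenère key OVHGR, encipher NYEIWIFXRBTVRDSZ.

Repeat the key across the message: OVHGROVHGROVHGRO
N(13)+O(14): 27≡1 → B
Y(24)+V(21): 45≡19 → T
E(4)+H(7): 11 → L
I(8)+G(6): 14 → O
W(22)+R(17): 39≡13 → N
I(8)+O(14): 22 → W
F(5)+V(21): 26≡0 → A
X(23)+H(7): 30≡4 → E
R(17)+G(6): 23 → X
B(1)+R(17): 18 → S
T(19)+O(14): 33≡7 → H
V(21)+V(21): 42≡16 → Q
R(17)+H(7): 24 → Y
D(3)+G(6): 9 → J
S(18)+R(17): 35≡9 → J
Z(25)+O(14): 39≡13 → N

BTLONWAEXSHQYJJN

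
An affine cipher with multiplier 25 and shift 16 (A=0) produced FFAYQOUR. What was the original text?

LLQSACWZ

The inverse of 25 mod 26 is 25, since 25·25=625≡1. Apply D(y)=25·(y−16) mod 26:
F(5): 25·(5−16)=-275≡11 → L
F(5): 25·(5−16)=-275≡11 → L
A(0): 25·(0−16)=-400≡16 → Q
Y(24): 25·(24−16)=200≡18 → S
Q(16): 25·(16−16)=0 → A
O(14): 25·(14−16)=-50≡2 → C
U(20): 25·(20−16)=100≡22 → W
R(17): 25·(17−16)=25 → Z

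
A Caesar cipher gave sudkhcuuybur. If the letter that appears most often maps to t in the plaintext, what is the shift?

The most frequent ciphertext letter is u (appears 4 times).
u is position 20; t is position 19.
Shift = 1.

1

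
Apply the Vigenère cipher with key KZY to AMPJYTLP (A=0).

KLNTXRVO

Repeat the key across the message: KZYKZYKZ
A(0)+K(10): 10 → K
M(12)+Z(25): 37≡11 → L
P(15)+Y(24): 39≡13 → N
J(9)+K(10): 19 → T
Y(24)+Z(25): 49≡23 → X
T(19)+Y(24): 43≡17 → R
L(11)+K(10): 21 → V
P(15)+Z(25): 40≡14 → O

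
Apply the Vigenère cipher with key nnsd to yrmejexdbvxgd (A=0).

Repeat the key across the message: nnsdnnsdnnsdn
y(24)+n(13): 37≡11 → l
r(17)+n(13): 30≡4 → e
m(12)+s(18): 30≡4 → e
e(4)+d(3): 7 → h
j(9)+n(13): 22 → w
e(4)+n(13): 17 → r
x(23)+s(18): 41≡15 → p
d(3)+d(3): 6 → g
b(1)+n(13): 14 → o
v(21)+n(13): 34≡8 → i
x(23)+s(18): 41≡15 → p
g(6)+d(3): 9 → j
d(3)+n(13): 16 → q

leehwrpgoipjq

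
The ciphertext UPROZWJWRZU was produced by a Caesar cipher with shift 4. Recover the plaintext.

U(20): 20−4=16 → Q
P(15): 15−4=11 → L
R(17): 17−4=13 → N
O(14): 14−4=10 → K
Z(25): 25−4=21 → V
W(22): 22−4=18 → S
J(9): 9−4=5 → F
W(22): 22−4=18 → S
R(17): 17−4=13 → N
Z(25): 25−4=21 → V
U(20): 20−4=16 → Q

QLNKVSFSNVQ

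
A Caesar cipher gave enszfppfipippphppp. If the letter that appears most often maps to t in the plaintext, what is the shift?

22

The most frequent ciphertext letter is p (appears 9 times).
p is position 15; t is position 19.
Shift = -4≡22.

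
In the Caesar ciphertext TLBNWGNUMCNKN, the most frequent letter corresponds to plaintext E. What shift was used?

The most frequent ciphertext letter is N (appears 4 times).
N is position 13; E is position 4.
Shift = 9.

9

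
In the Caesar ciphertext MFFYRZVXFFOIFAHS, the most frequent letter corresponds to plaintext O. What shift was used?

The most frequent ciphertext letter is F (appears 5 times).
F is position 5; O is position 14.
Shift = -9≡17.

17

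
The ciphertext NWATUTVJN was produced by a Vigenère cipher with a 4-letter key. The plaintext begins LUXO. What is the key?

CCDF

Subtract each crib letter from the matching ciphertext letter (mod 26):
N(13)−L(11)=2 → C
W(22)−U(20)=2 → C
A(0)−X(23)=-23≡3 → D
T(19)−O(14)=5 → F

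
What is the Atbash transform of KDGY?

PWTB

K(10) → P(15)
D(3) → W(22)
G(6) → T(19)
Y(24) → B(1)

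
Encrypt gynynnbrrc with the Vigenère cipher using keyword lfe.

rdrjsrmwvn

Repeat the key across the message: lfelfelfel
g(6)+l(11): 17 → r
y(24)+f(5): 29≡3 → d
n(13)+e(4): 17 → r
y(24)+l(11): 35≡9 → j
n(13)+f(5): 18 → s
n(13)+e(4): 17 → r
b(1)+l(11): 12 → m
r(17)+f(5): 22 → w
r(17)+e(4): 21 → v
c(2)+l(11): 13 → n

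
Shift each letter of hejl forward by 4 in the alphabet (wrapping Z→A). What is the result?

h(7): 7+4=11 → l
e(4): 4+4=8 → i
j(9): 9+4=13 → n
l(11): 11+4=15 → p

linp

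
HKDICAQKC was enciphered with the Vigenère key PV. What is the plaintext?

Repeat the key across the ciphertext: PVPVPVPVP
H(7)−P(15): -8≡18 → S
K(10)−V(21): -11≡15 → P
D(3)−P(15): -12≡14 → O
I(8)−V(21): -13≡13 → N
C(2)−P(15): -13≡13 → N
A(0)−V(21): -21≡5 → F
Q(16)−P(15): 1 → B
K(10)−V(21): -11≡15 → P
C(2)−P(15): -13≡13 → N

SPONNFBPN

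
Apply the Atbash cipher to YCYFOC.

BXBULX

Y(24) → B(1)
C(2) → X(23)
Y(24) → B(1)
F(5) → U(20)
O(14) → L(11)
C(2) → X(23)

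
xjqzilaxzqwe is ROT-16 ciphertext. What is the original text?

x(23): 23−16=7 → h
j(9): 9−16=-7≡19 → t
q(16): 16−16=0 → a
z(25): 25−16=9 → j
i(8): 8−16=-8≡18 → s
l(11): 11−16=-5≡21 → v
a(0): 0−16=-16≡10 → k
x(23): 23−16=7 → h
z(25): 25−16=9 → j
q(16): 16−16=0 → a
w(22): 22−16=6 → g
e(4): 4−16=-12≡14 → o

htajsvkhjago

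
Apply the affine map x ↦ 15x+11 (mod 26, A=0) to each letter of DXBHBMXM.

ESAMAJSJ

D(3): 15·3+11=56≡4 → E
X(23): 15·23+11=356≡18 → S
B(1): 15·1+11=26≡0 → A
H(7): 15·7+11=116≡12 → M
B(1): 15·1+11=26≡0 → A
M(12): 15·12+11=191≡9 → J
X(23): 15·23+11=356≡18 → S
M(12): 15·12+11=191≡9 → J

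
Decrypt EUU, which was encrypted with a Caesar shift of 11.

TJJ

E(4): 4−11=-7≡19 → T
U(20): 20−11=9 → J
U(20): 20−11=9 → J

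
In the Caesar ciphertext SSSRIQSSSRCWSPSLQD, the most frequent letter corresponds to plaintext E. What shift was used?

The most frequent ciphertext letter is S (appears 8 times).
S is position 18; E is position 4.
Shift = 14.

14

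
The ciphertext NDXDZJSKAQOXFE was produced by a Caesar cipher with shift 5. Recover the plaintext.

N(13): 13−5=8 → I
D(3): 3−5=-2≡24 → Y
X(23): 23−5=18 → S
D(3): 3−5=-2≡24 → Y
Z(25): 25−5=20 → U
J(9): 9−5=4 → E
S(18): 18−5=13 → N
K(10): 10−5=5 → F
A(0): 0−5=-5≡21 → V
Q(16): 16−5=11 → L
O(14): 14−5=9 → J
X(23): 23−5=18 → S
F(5): 5−5=0 → A
E(4): 4−5=-1≡25 → Z

IYSYUENFVLJSAZ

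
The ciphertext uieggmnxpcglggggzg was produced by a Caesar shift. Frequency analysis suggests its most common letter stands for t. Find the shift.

The most frequent ciphertext letter is g (appears 8 times).
g is position 6; t is position 19.
Shift = -13≡13.

13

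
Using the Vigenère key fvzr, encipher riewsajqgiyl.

Repeat the key across the message: fvzrfvzrfvzr
r(17)+f(5): 22 → w
i(8)+v(21): 29≡3 → d
e(4)+z(25): 29≡3 → d
w(22)+r(17): 39≡13 → n
s(18)+f(5): 23 → x
a(0)+v(21): 21 → v
j(9)+z(25): 34≡8 → i
q(16)+r(17): 33≡7 → h
g(6)+f(5): 11 → l
i(8)+v(21): 29≡3 → d
y(24)+z(25): 49≡23 → x
l(11)+r(17): 28≡2 → c

wddnxvihldxc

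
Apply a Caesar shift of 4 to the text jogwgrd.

j(9): 9+4=13 → n
o(14): 14+4=18 → s
g(6): 6+4=10 → k
w(22): 22+4=26≡0 → a
g(6): 6+4=10 → k
r(17): 17+4=21 → v
d(3): 3+4=7 → h

nskakvh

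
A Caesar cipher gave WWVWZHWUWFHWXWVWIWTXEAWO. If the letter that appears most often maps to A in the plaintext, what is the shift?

22

The most frequent ciphertext letter is W (appears 10 times).
W is position 22; A is position 0.
Shift = 22.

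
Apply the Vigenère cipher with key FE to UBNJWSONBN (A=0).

ZFSNBWTRGR

Repeat the key across the message: FEFEFEFEFE
U(20)+F(5): 25 → Z
B(1)+E(4): 5 → F
N(13)+F(5): 18 → S
J(9)+E(4): 13 → N
W(22)+F(5): 27≡1 → B
S(18)+E(4): 22 → W
O(14)+F(5): 19 → T
N(13)+E(4): 17 → R
B(1)+F(5): 6 → G
N(13)+E(4): 17 → R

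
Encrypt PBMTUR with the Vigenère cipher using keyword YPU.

NQGRJL

Repeat the key across the message: YPUYPU
P(15)+Y(24): 39≡13 → N
B(1)+P(15): 16 → Q
M(12)+U(20): 32≡6 → G
T(19)+Y(24): 43≡17 → R
U(20)+P(15): 35≡9 → J
R(17)+U(20): 37≡11 → L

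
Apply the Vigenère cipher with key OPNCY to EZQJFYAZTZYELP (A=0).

Repeat the key across the message: OPNCYOPNCYOPNC
E(4)+O(14): 18 → S
Z(25)+P(15): 40≡14 → O
Q(16)+N(13): 29≡3 → D
J(9)+C(2): 11 → L
F(5)+Y(24): 29≡3 → D
Y(24)+O(14): 38≡12 → M
A(0)+P(15): 15 → P
Z(25)+N(13): 38≡12 → M
T(19)+C(2): 21 → V
Z(25)+Y(24): 49≡23 → X
Y(24)+O(14): 38≡12 → M
E(4)+P(15): 19 → T
L(11)+N(13): 24 → Y
P(15)+C(2): 17 → R

SODLDMPMVXMTYR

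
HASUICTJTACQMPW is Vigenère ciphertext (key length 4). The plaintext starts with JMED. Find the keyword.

YOOR

Subtract each crib letter from the matching ciphertext letter (mod 26):
H(7)−J(9)=-2≡24 → Y
A(0)−M(12)=-12≡14 → O
S(18)−E(4)=14 → O
U(20)−D(3)=17 → R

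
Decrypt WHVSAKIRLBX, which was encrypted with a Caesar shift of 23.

ZKYVDNLUOEA

W(22): 22−23=-1≡25 → Z
H(7): 7−23=-16≡10 → K
V(21): 21−23=-2≡24 → Y
S(18): 18−23=-5≡21 → V
A(0): 0−23=-23≡3 → D
K(10): 10−23=-13≡13 → N
I(8): 8−23=-15≡11 → L
R(17): 17−23=-6≡20 → U
L(11): 11−23=-12≡14 → O
B(1): 1−23=-22≡4 → E
X(23): 23−23=0 → A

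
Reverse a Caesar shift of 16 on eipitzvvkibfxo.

e(4): 4−16=-12≡14 → o
i(8): 8−16=-8≡18 → s
p(15): 15−16=-1≡25 → z
i(8): 8−16=-8≡18 → s
t(19): 19−16=3 → d
z(25): 25−16=9 → j
v(21): 21−16=5 → f
v(21): 21−16=5 → f
k(10): 10−16=-6≡20 → u
i(8): 8−16=-8≡18 → s
b(1): 1−16=-15≡11 → l
f(5): 5−16=-11≡15 → p
x(23): 23−16=7 → h
o(14): 14−16=-2≡24 → y

oszsdjffuslphy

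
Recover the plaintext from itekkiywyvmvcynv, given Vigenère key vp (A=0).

Repeat the key across the ciphertext: vpvpvpvpvpvpvpvp
i(8)−v(21): -13≡13 → n
t(19)−p(15): 4 → e
e(4)−v(21): -17≡9 → j
k(10)−p(15): -5≡21 → v
k(10)−v(21): -11≡15 → p
i(8)−p(15): -7≡19 → t
y(24)−v(21): 3 → d
w(22)−p(15): 7 → h
y(24)−v(21): 3 → d
v(21)−p(15): 6 → g
m(12)−v(21): -9≡17 → r
v(21)−p(15): 6 → g
c(2)−v(21): -19≡7 → h
y(24)−p(15): 9 → j
n(13)−v(21): -8≡18 → s
v(21)−p(15): 6 → g

nejvptdhdgrghjsg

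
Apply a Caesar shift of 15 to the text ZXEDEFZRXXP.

OMTSTUOGMME

Z(25): 25+15=40≡14 → O
X(23): 23+15=38≡12 → M
E(4): 4+15=19 → T
D(3): 3+15=18 → S
E(4): 4+15=19 → T
F(5): 5+15=20 → U
Z(25): 25+15=40≡14 → O
R(17): 17+15=32≡6 → G
X(23): 23+15=38≡12 → M
X(23): 23+15=38≡12 → M
P(15): 15+15=30≡4 → E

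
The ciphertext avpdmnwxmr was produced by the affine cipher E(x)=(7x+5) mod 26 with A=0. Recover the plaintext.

dguwbqvkby

The inverse of 7 mod 26 is 15, since 7·15=105≡1. Apply D(y)=15·(y−5) mod 26:
a(0): 15·(0−5)=-75≡3 → d
v(21): 15·(21−5)=240≡6 → g
p(15): 15·(15−5)=150≡20 → u
d(3): 15·(3−5)=-30≡22 → w
m(12): 15·(12−5)=105≡1 → b
n(13): 15·(13−5)=120≡16 → q
w(22): 15·(22−5)=255≡21 → v
x(23): 15·(23−5)=270≡10 → k
m(12): 15·(12−5)=105≡1 → b
r(17): 15·(17−5)=180≡24 → y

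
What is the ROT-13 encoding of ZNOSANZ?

MABFNAM

Z(25): 25+13=38≡12 → M
N(13): 13+13=26≡0 → A
O(14): 14+13=27≡1 → B
S(18): 18+13=31≡5 → F
A(0): 0+13=13 → N
N(13): 13+13=26≡0 → A
Z(25): 25+13=38≡12 → M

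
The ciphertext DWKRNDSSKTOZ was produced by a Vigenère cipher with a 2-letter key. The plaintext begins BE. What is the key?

Subtract each crib letter from the matching ciphertext letter (mod 26):
D(3)−B(1)=2 → C
W(22)−E(4)=18 → S

CS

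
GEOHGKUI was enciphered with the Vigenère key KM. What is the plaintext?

Repeat the key across the ciphertext: KMKMKMKM
G(6)−K(10): -4≡22 → W
E(4)−M(12): -8≡18 → S
O(14)−K(10): 4 → E
H(7)−M(12): -5≡21 → V
G(6)−K(10): -4≡22 → W
K(10)−M(12): -2≡24 → Y
U(20)−K(10): 10 → K
I(8)−M(12): -4≡22 → W

WSEVWYKW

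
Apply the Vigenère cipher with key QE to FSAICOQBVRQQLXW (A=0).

VWQMSSGFLVGUBBM

Repeat the key across the message: QEQEQEQEQEQEQEQ
F(5)+Q(16): 21 → V
S(18)+E(4): 22 → W
A(0)+Q(16): 16 → Q
I(8)+E(4): 12 → M
C(2)+Q(16): 18 → S
O(14)+E(4): 18 → S
Q(16)+Q(16): 32≡6 → G
B(1)+E(4): 5 → F
V(21)+Q(16): 37≡11 → L
R(17)+E(4): 21 → V
Q(16)+Q(16): 32≡6 → G
Q(16)+E(4): 20 → U
L(11)+Q(16): 27≡1 → B
X(23)+E(4): 27≡1 → B
W(22)+Q(16): 38≡12 → M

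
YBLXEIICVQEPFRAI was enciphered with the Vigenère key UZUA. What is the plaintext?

Repeat the key across the ciphertext: UZUAUZUAUZUAUZUA
Y(24)−U(20): 4 → E
B(1)−Z(25): -24≡2 → C
L(11)−U(20): -9≡17 → R
X(23)−A(0): 23 → X
E(4)−U(20): -16≡10 → K
I(8)−Z(25): -17≡9 → J
I(8)−U(20): -12≡14 → O
C(2)−A(0): 2 → C
V(21)−U(20): 1 → B
Q(16)−Z(25): -9≡17 → R
E(4)−U(20): -16≡10 → K
P(15)−A(0): 15 → P
F(5)−U(20): -15≡11 → L
R(17)−Z(25): -8≡18 → S
A(0)−U(20): -20≡6 → G
I(8)−A(0): 8 → I

ECRXKJOCBRKPLSGI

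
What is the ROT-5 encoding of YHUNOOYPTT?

Y(24): 24+5=29≡3 → D
H(7): 7+5=12 → M
U(20): 20+5=25 → Z
N(13): 13+5=18 → S
O(14): 14+5=19 → T
O(14): 14+5=19 → T
Y(24): 24+5=29≡3 → D
P(15): 15+5=20 → U
T(19): 19+5=24 → Y
T(19): 19+5=24 → Y

DMZSTTDUYY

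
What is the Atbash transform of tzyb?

t(19) → g(6)
z(25) → a(0)
y(24) → b(1)
b(1) → y(24)

gaby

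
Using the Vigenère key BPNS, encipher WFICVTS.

XUVUWIF

Repeat the key across the message: BPNSBPN
W(22)+B(1): 23 → X
F(5)+P(15): 20 → U
I(8)+N(13): 21 → V
C(2)+S(18): 20 → U
V(21)+B(1): 22 → W
T(19)+P(15): 34≡8 → I
S(18)+N(13): 31≡5 → F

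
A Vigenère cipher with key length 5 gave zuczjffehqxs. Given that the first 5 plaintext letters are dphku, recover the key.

wfvpp

Subtract each crib letter from the matching ciphertext letter (mod 26):
z(25)−d(3)=22 → w
u(20)−p(15)=5 → f
c(2)−h(7)=-5≡21 → v
z(25)−k(10)=15 → p
j(9)−u(20)=-11≡15 → p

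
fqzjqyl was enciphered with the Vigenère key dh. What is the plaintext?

Repeat the key across the ciphertext: dhdhdhd
f(5)−d(3): 2 → c
q(16)−h(7): 9 → j
z(25)−d(3): 22 → w
j(9)−h(7): 2 → c
q(16)−d(3): 13 → n
y(24)−h(7): 17 → r
l(11)−d(3): 8 → i

cjwcnri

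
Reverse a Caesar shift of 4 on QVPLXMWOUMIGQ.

Q(16): 16−4=12 → M
V(21): 21−4=17 → R
P(15): 15−4=11 → L
L(11): 11−4=7 → H
X(23): 23−4=19 → T
M(12): 12−4=8 → I
W(22): 22−4=18 → S
O(14): 14−4=10 → K
U(20): 20−4=16 → Q
M(12): 12−4=8 → I
I(8): 8−4=4 → E
G(6): 6−4=2 → C
Q(16): 16−4=12 → M

MRLHTISKQIECM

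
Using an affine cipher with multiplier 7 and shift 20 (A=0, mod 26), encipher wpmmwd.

w(22): 7·22+20=174≡18 → s
p(15): 7·15+20=125≡21 → v
m(12): 7·12+20=104≡0 → a
m(12): 7·12+20=104≡0 → a
w(22): 7·22+20=174≡18 → s
d(3): 7·3+20=41≡15 → p

svaasp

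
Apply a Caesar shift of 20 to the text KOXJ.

K(10): 10+20=30≡4 → E
O(14): 14+20=34≡8 → I
X(23): 23+20=43≡17 → R
J(9): 9+20=29≡3 → D

EIRD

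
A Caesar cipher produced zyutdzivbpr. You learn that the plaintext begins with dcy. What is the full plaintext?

dcyxhdmzftv

From the crib: z(25)−d(3)=22, so the shift is 22.
Subtract 22 from each ciphertext letter:
z(25): 25−22=3 → d
y(24): 24−22=2 → c
u(20): 20−22=-2≡24 → y
t(19): 19−22=-3≡23 → x
d(3): 3−22=-19≡7 → h
z(25): 25−22=3 → d
i(8): 8−22=-14≡12 → m
v(21): 21−22=-1≡25 → z
b(1): 1−22=-21≡5 → f
p(15): 15−22=-7≡19 → t
r(17): 17−22=-5≡21 → v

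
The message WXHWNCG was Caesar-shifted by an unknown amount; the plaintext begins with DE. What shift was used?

19

From the crib: W(22)−D(3)=19, so the shift is 19.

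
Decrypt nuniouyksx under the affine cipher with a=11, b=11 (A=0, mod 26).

mpmvfpnhdu

The inverse of 11 mod 26 is 19, since 11·19=209≡1. Apply D(y)=19·(y−11) mod 26:
n(13): 19·(13−11)=38≡12 → m
u(20): 19·(20−11)=171≡15 → p
n(13): 19·(13−11)=38≡12 → m
i(8): 19·(8−11)=-57≡21 → v
o(14): 19·(14−11)=57≡5 → f
u(20): 19·(20−11)=171≡15 → p
y(24): 19·(24−11)=247≡13 → n
k(10): 19·(10−11)=-19≡7 → h
s(18): 19·(18−11)=133≡3 → d
x(23): 19·(23−11)=228≡20 → u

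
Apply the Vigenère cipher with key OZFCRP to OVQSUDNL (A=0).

Repeat the key across the message: OZFCRPOZ
O(14)+O(14): 28≡2 → C
V(21)+Z(25): 46≡20 → U
Q(16)+F(5): 21 → V
S(18)+C(2): 20 → U
U(20)+R(17): 37≡11 → L
D(3)+P(15): 18 → S
N(13)+O(14): 27≡1 → B
L(11)+Z(25): 36≡10 → K

CUVULSBK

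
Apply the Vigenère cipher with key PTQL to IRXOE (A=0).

Repeat the key across the message: PTQLP
I(8)+P(15): 23 → X
R(17)+T(19): 36≡10 → K
X(23)+Q(16): 39≡13 → N
O(14)+L(11): 25 → Z
E(4)+P(15): 19 → T

XKNZT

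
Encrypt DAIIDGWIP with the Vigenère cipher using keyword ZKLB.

Repeat the key across the message: ZKLBZKLBZ
D(3)+Z(25): 28≡2 → C
A(0)+K(10): 10 → K
I(8)+L(11): 19 → T
I(8)+B(1): 9 → J
D(3)+Z(25): 28≡2 → C
G(6)+K(10): 16 → Q
W(22)+L(11): 33≡7 → H
I(8)+B(1): 9 → J
P(15)+Z(25): 40≡14 → O

CKTJCQHJO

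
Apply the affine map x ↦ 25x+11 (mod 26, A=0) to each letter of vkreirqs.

v(21): 25·21+11=536≡16 → q
k(10): 25·10+11=261≡1 → b
r(17): 25·17+11=436≡20 → u
e(4): 25·4+11=111≡7 → h
i(8): 25·8+11=211≡3 → d
r(17): 25·17+11=436≡20 → u
q(16): 25·16+11=411≡21 → v
s(18): 25·18+11=461≡19 → t

qbuhduvt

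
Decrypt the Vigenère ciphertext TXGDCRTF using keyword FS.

OFBLXZON

Repeat the key across the ciphertext: FSFSFSFS
T(19)−F(5): 14 → O
X(23)−S(18): 5 → F
G(6)−F(5): 1 → B
D(3)−S(18): -15≡11 → L
C(2)−F(5): -3≡23 → X
R(17)−S(18): -1≡25 → Z
T(19)−F(5): 14 → O
F(5)−S(18): -13≡13 → N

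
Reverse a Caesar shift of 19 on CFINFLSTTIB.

JMPUMSZAAPI

C(2): 2−19=-17≡9 → J
F(5): 5−19=-14≡12 → M
I(8): 8−19=-11≡15 → P
N(13): 13−19=-6≡20 → U
F(5): 5−19=-14≡12 → M
L(11): 11−19=-8≡18 → S
S(18): 18−19=-1≡25 → Z
T(19): 19−19=0 → A
T(19): 19−19=0 → A
I(8): 8−19=-11≡15 → P
B(1): 1−19=-18≡8 → I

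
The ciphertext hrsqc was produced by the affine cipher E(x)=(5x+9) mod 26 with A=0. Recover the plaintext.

The inverse of 5 mod 26 is 21, since 5·21=105≡1. Apply D(y)=21·(y−9) mod 26:
h(7): 21·(7−9)=-42≡10 → k
r(17): 21·(17−9)=168≡12 → m
s(18): 21·(18−9)=189≡7 → h
q(16): 21·(16−9)=147≡17 → r
c(2): 21·(2−9)=-147≡9 → j

kmhrj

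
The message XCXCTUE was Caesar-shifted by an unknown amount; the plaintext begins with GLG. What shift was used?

From the crib: X(23)−G(6)=17, so the shift is 17.

17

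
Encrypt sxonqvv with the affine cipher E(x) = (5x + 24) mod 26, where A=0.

s(18): 5·18+24=114≡10 → k
x(23): 5·23+24=139≡9 → j
o(14): 5·14+24=94≡16 → q
n(13): 5·13+24=89≡11 → l
q(16): 5·16+24=104≡0 → a
v(21): 5·21+24=129≡25 → z
v(21): 5·21+24=129≡25 → z

kjqlazz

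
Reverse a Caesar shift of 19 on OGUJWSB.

VNBQDZI

O(14): 14−19=-5≡21 → V
G(6): 6−19=-13≡13 → N
U(20): 20−19=1 → B
J(9): 9−19=-10≡16 → Q
W(22): 22−19=3 → D
S(18): 18−19=-1≡25 → Z
B(1): 1−19=-18≡8 → I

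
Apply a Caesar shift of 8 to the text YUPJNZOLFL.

Y(24): 24+8=32≡6 → G
U(20): 20+8=28≡2 → C
P(15): 15+8=23 → X
J(9): 9+8=17 → R
N(13): 13+8=21 → V
Z(25): 25+8=33≡7 → H
O(14): 14+8=22 → W
L(11): 11+8=19 → T
F(5): 5+8=13 → N
L(11): 11+8=19 → T

GCXRVHWTNT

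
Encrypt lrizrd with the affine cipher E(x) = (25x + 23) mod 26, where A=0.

mgpygu

l(11): 25·11+23=298≡12 → m
r(17): 25·17+23=448≡6 → g
i(8): 25·8+23=223≡15 → p
z(25): 25·25+23=648≡24 → y
r(17): 25·17+23=448≡6 → g
d(3): 25·3+23=98≡20 → u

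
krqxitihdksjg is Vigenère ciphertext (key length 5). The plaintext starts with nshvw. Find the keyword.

Subtract each crib letter from the matching ciphertext letter (mod 26):
k(10)−n(13)=-3≡23 → x
r(17)−s(18)=-1≡25 → z
q(16)−h(7)=9 → j
x(23)−v(21)=2 → c
i(8)−w(22)=-14≡12 → m

xzjcm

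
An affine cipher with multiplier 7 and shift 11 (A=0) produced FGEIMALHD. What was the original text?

The inverse of 7 mod 26 is 15, since 7·15=105≡1. Apply D(y)=15·(y−11) mod 26:
F(5): 15·(5−11)=-90≡14 → O
G(6): 15·(6−11)=-75≡3 → D
E(4): 15·(4−11)=-105≡25 → Z
I(8): 15·(8−11)=-45≡7 → H
M(12): 15·(12−11)=15 → P
A(0): 15·(0−11)=-165≡17 → R
L(11): 15·(11−11)=0 → A
H(7): 15·(7−11)=-60≡18 → S
D(3): 15·(3−11)=-120≡10 → K

ODZHPRASK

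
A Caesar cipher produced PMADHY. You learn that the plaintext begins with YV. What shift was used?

17

From the crib: P(15)−Y(24)=-9≡17, so the shift is 17.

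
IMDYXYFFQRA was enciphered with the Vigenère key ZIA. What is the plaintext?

JEDZPYGXQSS

Repeat the key across the ciphertext: ZIAZIAZIAZI
I(8)−Z(25): -17≡9 → J
M(12)−I(8): 4 → E
D(3)−A(0): 3 → D
Y(24)−Z(25): -1≡25 → Z
X(23)−I(8): 15 → P
Y(24)−A(0): 24 → Y
F(5)−Z(25): -20≡6 → G
F(5)−I(8): -3≡23 → X
Q(16)−A(0): 16 → Q
R(17)−Z(25): -8≡18 → S
A(0)−I(8): -8≡18 → S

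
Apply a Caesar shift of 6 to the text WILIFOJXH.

COROLUPDN

W(22): 22+6=28≡2 → C
I(8): 8+6=14 → O
L(11): 11+6=17 → R
I(8): 8+6=14 → O
F(5): 5+6=11 → L
O(14): 14+6=20 → U
J(9): 9+6=15 → P
X(23): 23+6=29≡3 → D
H(7): 7+6=13 → N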